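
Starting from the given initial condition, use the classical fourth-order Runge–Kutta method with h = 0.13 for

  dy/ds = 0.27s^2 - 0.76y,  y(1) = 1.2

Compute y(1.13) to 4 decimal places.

1.1251

RK4: k1 = f(s_n, y_n); k2 = f(s_n + h/2, y_n + (h/2)·k1); k3 = f(s_n + h/2, y_n + (h/2)·k2); k4 = f(s_n + h, y_n + h·k3); y_{n+1} = y_n + (h/6)·(k1 + 2k2 + 2k3 + k4).
s=1.000000, y=1.200000:
  k1 = f(1.000000, 1.200000) = -0.642000
  k2 = f(1.065000, 1.158270) = -0.574044
  k3 = f(1.065000, 1.162687) = -0.577401
  k4 = f(1.130000, 1.124938) = -0.510190
  y ← 1.200000 + (0.13/6)·(k1 + 2k2 + 2k3 + k4) = 1.125140
y(1.13) ≈ 1.1251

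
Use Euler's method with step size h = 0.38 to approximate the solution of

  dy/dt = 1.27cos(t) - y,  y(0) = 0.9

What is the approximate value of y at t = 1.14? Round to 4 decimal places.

1.0277

Euler: y_{n+1} = y_n + h·f(t_n, y_n).
t=0.000000, y=0.900000: f=0.370000 → y ← 0.900000 + 0.38·0.370000 = 1.040600
t=0.380000, y=1.040600: f=0.138804 → y ← 1.040600 + 0.38·0.138804 = 1.093346
t=0.760000, y=1.093346: f=-0.172804 → y ← 1.093346 + 0.38·(-0.172804) = 1.027680
y(1.14) ≈ 1.0277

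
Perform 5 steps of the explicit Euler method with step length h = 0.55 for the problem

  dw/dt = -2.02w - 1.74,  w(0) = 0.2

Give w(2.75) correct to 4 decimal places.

-0.8614

Euler: w_{n+1} = w_n + h·f(t_n, w_n).
t=0.000000, w=0.200000: f=-2.144000 → w ← 0.200000 + 0.55·(-2.144000) = -0.979200
t=0.550000, w=-0.979200: f=0.237984 → w ← -0.979200 + 0.55·0.237984 = -0.848309
t=1.100000, w=-0.848309: f=-0.026416 → w ← -0.848309 + 0.55·(-0.026416) = -0.862838
t=1.650000, w=-0.862838: f=0.002932 → w ← -0.862838 + 0.55·0.002932 = -0.861225
t=2.200000, w=-0.861225: f=-0.000325 → w ← -0.861225 + 0.55·(-0.000325) = -0.861404
w(2.75) ≈ -0.8614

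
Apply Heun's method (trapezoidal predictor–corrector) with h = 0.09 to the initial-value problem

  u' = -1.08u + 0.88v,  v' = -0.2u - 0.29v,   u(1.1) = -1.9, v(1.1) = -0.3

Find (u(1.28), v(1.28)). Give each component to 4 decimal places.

-1.6019, -0.2236

Heun on (u,v): k1 = f(x_n, state_n); k2 = f(x_n + h, state_n + h·k1); state_{n+1} = state_n + (h/2)·(k1 + k2).
1.100000: (-1.900000, -0.300000)
  k1 = (1.788000, 0.467000)
  predictor → (-1.739080, -0.257970)
  k2 = (1.651193, 0.422627)
  → (-1.745236, -0.259967)
1.190000: (-1.745236, -0.259967)
  k1 = (1.656084, 0.424438)
  predictor → (-1.596189, -0.221767)
  k2 = (1.528729, 0.383550)
  → (-1.601920, -0.223607)
(u(1.28), v(1.28)) ≈ (-1.6019, -0.2236)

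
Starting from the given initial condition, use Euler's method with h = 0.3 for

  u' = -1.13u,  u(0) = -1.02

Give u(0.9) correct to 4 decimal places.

Euler: u_{n+1} = u_n + h·f(x_n, u_n).
x=0.000000, u=-1.020000: f=1.152600 → u ← -1.020000 + 0.3·1.152600 = -0.674220
x=0.300000, u=-0.674220: f=0.761869 → u ← -0.674220 + 0.3·0.761869 = -0.445659
x=0.600000, u=-0.445659: f=0.503595 → u ← -0.445659 + 0.3·0.503595 = -0.294581
u(0.9) ≈ -0.2946

-0.2946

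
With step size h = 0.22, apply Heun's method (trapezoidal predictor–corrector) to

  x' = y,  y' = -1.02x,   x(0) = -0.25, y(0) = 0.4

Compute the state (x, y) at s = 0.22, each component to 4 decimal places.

-0.1558, 0.4462

Heun on (x,y): k1 = f(s_n, state_n); k2 = f(s_n + h, state_n + h·k1); state_{n+1} = state_n + (h/2)·(k1 + k2).
0.000000: (-0.250000, 0.400000)
  k1 = (0.400000, 0.255000)
  predictor → (-0.162000, 0.456100)
  k2 = (0.456100, 0.165240)
  → (-0.155829, 0.446226)
(x(0.22), y(0.22)) ≈ (-0.1558, 0.4462)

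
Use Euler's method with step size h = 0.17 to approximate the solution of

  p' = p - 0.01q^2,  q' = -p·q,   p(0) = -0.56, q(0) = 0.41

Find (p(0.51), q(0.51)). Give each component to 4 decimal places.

-0.8981, 0.5642

Euler on (p,q): p_{n+1} = p_n + h·p', q_{n+1} = q_n + h·q'.
0.000000: (-0.560000, 0.410000); f=(-0.561681, 0.229600) → (-0.655486, 0.449032)
0.170000: (-0.655486, 0.449032); f=(-0.657502, 0.294334) → (-0.767261, 0.499069)
0.340000: (-0.767261, 0.499069); f=(-0.769752, 0.382916) → (-0.898119, 0.564165)
(p(0.51), q(0.51)) ≈ (-0.8981, 0.5642)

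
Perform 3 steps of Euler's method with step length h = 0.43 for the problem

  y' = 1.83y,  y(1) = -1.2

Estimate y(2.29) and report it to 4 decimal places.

-6.8467

Euler: y_{n+1} = y_n + h·f(s_n, y_n).
s=1.000000, y=-1.200000: f=-2.196000 → y ← -1.200000 + 0.43·(-2.196000) = -2.144280
s=1.430000, y=-2.144280: f=-3.924032 → y ← -2.144280 + 0.43·(-3.924032) = -3.831614
s=1.860000, y=-3.831614: f=-7.011853 → y ← -3.831614 + 0.43·(-7.011853) = -6.846711
y(2.29) ≈ -6.8467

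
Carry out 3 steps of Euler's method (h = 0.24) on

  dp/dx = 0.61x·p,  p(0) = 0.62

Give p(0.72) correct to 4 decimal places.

0.6869

Euler: p_{n+1} = p_n + h·f(x_n, p_n).
x=0.000000, p=0.620000: f=0.000000 → p ← 0.620000 + 0.24·0.000000 = 0.620000
x=0.240000, p=0.620000: f=0.090768 → p ← 0.620000 + 0.24·0.090768 = 0.641784
x=0.480000, p=0.641784: f=0.187914 → p ← 0.641784 + 0.24·0.187914 = 0.686884
p(0.72) ≈ 0.6869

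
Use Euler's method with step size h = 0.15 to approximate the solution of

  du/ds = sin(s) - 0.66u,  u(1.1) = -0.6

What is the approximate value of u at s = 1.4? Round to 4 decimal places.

Euler: u_{n+1} = u_n + h·f(s_n, u_n).
s=1.100000, u=-0.600000: f=1.287207 → u ← -0.600000 + 0.15·1.287207 = -0.406919
s=1.250000, u=-0.406919: f=1.217551 → u ← -0.406919 + 0.15·1.217551 = -0.224286
u(1.4) ≈ -0.2243

-0.2243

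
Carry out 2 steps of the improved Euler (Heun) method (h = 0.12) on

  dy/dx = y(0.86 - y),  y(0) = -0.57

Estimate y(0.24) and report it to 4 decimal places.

-0.8235

Heun: k1 = f(x_n, y_n); k2 = f(x_n + h, y_n + h·k1); y_{n+1} = y_n + (h/2)·(k1 + k2).
x=0.000000, y=-0.570000:
  k1 = f(0.000000, -0.570000) = -0.815100
  k2 = f(0.120000, -0.667812) = -1.020291
  y ← -0.570000 + (0.12/2)·(-0.815100 + (-1.020291)) = -0.680123
x=0.120000, y=-0.680123:
  k1 = f(0.120000, -0.680123) = -1.047474
  k2 = f(0.240000, -0.805820) = -1.342352
  y ← -0.680123 + (0.12/2)·(-1.047474 + (-1.342352)) = -0.823513
y(0.24) ≈ -0.8235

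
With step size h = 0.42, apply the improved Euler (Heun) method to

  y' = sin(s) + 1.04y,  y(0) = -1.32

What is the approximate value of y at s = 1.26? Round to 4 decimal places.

Heun: k1 = f(s_n, y_n); k2 = f(s_n + h, y_n + h·k1); y_{n+1} = y_n + (h/2)·(k1 + k2).
s=0.000000, y=-1.320000:
  k1 = f(0.000000, -1.320000) = -1.372800
  k2 = f(0.420000, -1.896576) = -1.564679
  y ← -1.320000 + (0.42/2)·(-1.372800 + (-1.564679)) = -1.936871
s=0.420000, y=-1.936871:
  k1 = f(0.420000, -1.936871) = -1.606585
  k2 = f(0.840000, -2.611636) = -1.971458
  y ← -1.936871 + (0.42/2)·(-1.606585 + (-1.971458)) = -2.688260
s=0.840000, y=-2.688260:
  k1 = f(0.840000, -2.688260) = -2.051147
  k2 = f(1.260000, -3.549741) = -2.739641
  y ← -2.688260 + (0.42/2)·(-2.051147 + (-2.739641)) = -3.694325
y(1.26) ≈ -3.6943

-3.6943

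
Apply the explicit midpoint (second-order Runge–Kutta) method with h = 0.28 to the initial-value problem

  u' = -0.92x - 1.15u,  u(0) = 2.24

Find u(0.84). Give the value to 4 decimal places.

Midpoint: k1 = f(x_n, u_n); k2 = f(x_n + h/2, u_n + (h/2)·k1); u_{n+1} = u_n + h·k2.
x=0.000000, u=2.240000:
  k1 = f(0.000000, 2.240000) = -2.576000
  k2 = f(0.140000, 1.879360) = -2.290064
  u ← 2.240000 + 0.28·(-2.290064) = 1.598782
x=0.280000, u=1.598782:
  k1 = f(0.280000, 1.598782) = -2.096199
  k2 = f(0.420000, 1.305314) = -1.887511
  u ← 1.598782 + 0.28·(-1.887511) = 1.070279
x=0.560000, u=1.070279:
  k1 = f(0.560000, 1.070279) = -1.746021
  k2 = f(0.700000, 0.825836) = -1.593711
  u ← 1.070279 + 0.28·(-1.593711) = 0.624040
u(0.84) ≈ 0.6240

0.6240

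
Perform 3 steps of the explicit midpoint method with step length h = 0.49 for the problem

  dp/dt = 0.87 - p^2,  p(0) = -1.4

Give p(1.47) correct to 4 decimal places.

-252.1148

Midpoint: k1 = f(t_n, p_n); k2 = f(t_n + h/2, p_n + (h/2)·k1); p_{n+1} = p_n + h·k2.
t=0.000000, p=-1.400000:
  k1 = f(0.000000, -1.400000) = -1.090000
  k2 = f(0.245000, -1.667050) = -1.909056
  p ← -1.400000 + 0.49·(-1.909056) = -2.335437
t=0.490000, p=-2.335437:
  k1 = f(0.490000, -2.335437) = -4.584267
  k2 = f(0.735000, -3.458583) = -11.091795
  p ← -2.335437 + 0.49·(-11.091795) = -7.770417
t=0.980000, p=-7.770417:
  k1 = f(0.980000, -7.770417) = -59.509378
  k2 = f(1.225000, -22.350214) = -498.662081
  p ← -7.770417 + 0.49·(-498.662081) = -252.114837
p(1.47) ≈ -252.1148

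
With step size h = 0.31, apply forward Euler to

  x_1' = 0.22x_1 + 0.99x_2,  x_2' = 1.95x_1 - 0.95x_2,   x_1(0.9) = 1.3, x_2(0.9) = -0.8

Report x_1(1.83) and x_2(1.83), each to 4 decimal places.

1.6370, 1.3770

Euler on (x_1,x_2): x_1_{n+1} = x_1_n + h·x_1', x_2_{n+1} = x_2_n + h·x_2'.
0.900000: (1.300000, -0.800000); f=(-0.506000, 3.295000) → (1.143140, 0.221450)
1.210000: (1.143140, 0.221450); f=(0.470726, 2.018746) → (1.289065, 0.847261)
1.520000: (1.289065, 0.847261); f=(1.122383, 1.708779) → (1.637004, 1.376983)
(x_1(1.83), x_2(1.83)) ≈ (1.6370, 1.3770)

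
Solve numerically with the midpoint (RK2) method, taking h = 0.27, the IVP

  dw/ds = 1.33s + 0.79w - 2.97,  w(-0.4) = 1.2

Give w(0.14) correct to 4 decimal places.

-0.2907

Midpoint: k1 = f(s_n, w_n); k2 = f(s_n + h/2, w_n + (h/2)·k1); w_{n+1} = w_n + h·k2.
s=-0.400000, w=1.200000:
  k1 = f(-0.400000, 1.200000) = -2.554000
  k2 = f(-0.265000, 0.855210) = -2.646834
  w ← 1.200000 + 0.27·(-2.646834) = 0.485355
s=-0.130000, w=0.485355:
  k1 = f(-0.130000, 0.485355) = -2.759470
  k2 = f(0.005000, 0.112826) = -2.874217
  w ← 0.485355 + 0.27·(-2.874217) = -0.290684
w(0.14) ≈ -0.2907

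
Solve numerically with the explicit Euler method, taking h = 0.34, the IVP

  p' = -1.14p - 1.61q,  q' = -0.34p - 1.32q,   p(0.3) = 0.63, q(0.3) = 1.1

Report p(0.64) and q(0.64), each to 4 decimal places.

-0.2163, 0.5335

Euler on (p,q): p_{n+1} = p_n + h·p', q_{n+1} = q_n + h·q'.
0.300000: (0.630000, 1.100000); f=(-2.489200, -1.666200) → (-0.216328, 0.533492)
(p(0.64), q(0.64)) ≈ (-0.2163, 0.5335)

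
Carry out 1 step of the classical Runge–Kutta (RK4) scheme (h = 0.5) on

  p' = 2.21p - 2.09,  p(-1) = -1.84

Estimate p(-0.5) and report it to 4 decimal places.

-7.4184

RK4: k1 = f(t_n, p_n); k2 = f(t_n + h/2, p_n + (h/2)·k1); k3 = f(t_n + h/2, p_n + (h/2)·k2); k4 = f(t_n + h, p_n + h·k3); p_{n+1} = p_n + (h/6)·(k1 + 2k2 + 2k3 + k4).
t=-1.000000, p=-1.840000:
  k1 = f(-1.000000, -1.840000) = -6.156400
  k2 = f(-0.750000, -3.379100) = -9.557811
  k3 = f(-0.750000, -4.229453) = -11.437091
  k4 = f(-0.500000, -7.558545) = -18.794385
  p ← -1.840000 + (0.5/6)·(k1 + 2k2 + 2k3 + k4) = -7.418382
p(-0.5) ≈ -7.4184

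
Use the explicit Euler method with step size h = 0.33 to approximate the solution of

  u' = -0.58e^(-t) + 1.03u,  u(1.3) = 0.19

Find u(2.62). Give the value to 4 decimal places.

Euler: u_{n+1} = u_n + h·f(t_n, u_n).
t=1.300000, u=0.190000: f=0.037632 → u ← 0.190000 + 0.33·0.037632 = 0.202418
t=1.630000, u=0.202418: f=0.094852 → u ← 0.202418 + 0.33·0.094852 = 0.233720
t=1.960000, u=0.233720: f=0.159033 → u ← 0.233720 + 0.33·0.159033 = 0.286200
t=2.290000, u=0.286200: f=0.236052 → u ← 0.286200 + 0.33·0.236052 = 0.364098
u(2.62) ≈ 0.3641

0.3641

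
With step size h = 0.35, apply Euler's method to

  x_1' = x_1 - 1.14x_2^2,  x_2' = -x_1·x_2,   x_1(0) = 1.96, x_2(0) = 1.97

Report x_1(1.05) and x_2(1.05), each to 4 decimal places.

1.7362, 0.2038

Euler on (x_1,x_2): x_1_{n+1} = x_1_n + h·x_1', x_2_{n+1} = x_2_n + h·x_2'.
0.000000: (1.960000, 1.970000); f=(-2.464226, -3.861200) → (1.097521, 0.618580)
0.350000: (1.097521, 0.618580); f=(0.661310, -0.678904) → (1.328979, 0.380963)
0.700000: (1.328979, 0.380963); f=(1.163528, -0.506293) → (1.736214, 0.203761)
(x_1(1.05), x_2(1.05)) ≈ (1.7362, 0.2038)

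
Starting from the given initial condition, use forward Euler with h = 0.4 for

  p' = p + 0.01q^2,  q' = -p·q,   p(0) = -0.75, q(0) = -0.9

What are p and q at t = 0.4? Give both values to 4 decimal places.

Euler on (p,q): p_{n+1} = p_n + h·p', q_{n+1} = q_n + h·q'.
0.000000: (-0.750000, -0.900000); f=(-0.741900, -0.675000) → (-1.046760, -1.170000)
(p(0.4), q(0.4)) ≈ (-1.0468, -1.1700)

-1.0468, -1.1700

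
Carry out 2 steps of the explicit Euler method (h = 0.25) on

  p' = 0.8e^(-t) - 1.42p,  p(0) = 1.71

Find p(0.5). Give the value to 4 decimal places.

Euler: p_{n+1} = p_n + h·f(t_n, p_n).
t=0.000000, p=1.710000: f=-1.628200 → p ← 1.710000 + 0.25·(-1.628200) = 1.302950
t=0.250000, p=1.302950: f=-1.227148 → p ← 1.302950 + 0.25·(-1.227148) = 0.996163
p(0.5) ≈ 0.9962

0.9962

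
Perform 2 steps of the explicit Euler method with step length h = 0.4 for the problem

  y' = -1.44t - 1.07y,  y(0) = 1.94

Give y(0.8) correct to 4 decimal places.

Euler: y_{n+1} = y_n + h·f(t_n, y_n).
t=0.000000, y=1.940000: f=-2.075800 → y ← 1.940000 + 0.4·(-2.075800) = 1.109680
t=0.400000, y=1.109680: f=-1.763358 → y ← 1.109680 + 0.4·(-1.763358) = 0.404337
y(0.8) ≈ 0.4043

0.4043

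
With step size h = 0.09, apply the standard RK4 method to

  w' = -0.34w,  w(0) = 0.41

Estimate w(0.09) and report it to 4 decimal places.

0.3976

RK4: k1 = f(x_n, w_n); k2 = f(x_n + h/2, w_n + (h/2)·k1); k3 = f(x_n + h/2, w_n + (h/2)·k2); k4 = f(x_n + h, w_n + h·k3); w_{n+1} = w_n + (h/6)·(k1 + 2k2 + 2k3 + k4).
x=0.000000, w=0.410000:
  k1 = f(0.000000, 0.410000) = -0.139400
  k2 = f(0.045000, 0.403727) = -0.137267
  k3 = f(0.045000, 0.403823) = -0.137300
  k4 = f(0.090000, 0.397643) = -0.135199
  w ← 0.410000 + (0.09/6)·(k1 + 2k2 + 2k3 + k4) = 0.397644
w(0.09) ≈ 0.3976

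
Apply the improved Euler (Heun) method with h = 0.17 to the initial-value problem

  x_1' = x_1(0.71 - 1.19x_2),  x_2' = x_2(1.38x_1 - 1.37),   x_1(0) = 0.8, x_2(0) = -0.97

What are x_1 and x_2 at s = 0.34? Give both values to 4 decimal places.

Heun on (x_1,x_2): k1 = f(s_n, state_n); k2 = f(s_n + h, state_n + h·k1); state_{n+1} = state_n + (h/2)·(k1 + k2).
0.000000: (0.800000, -0.970000)
  k1 = (1.491440, 0.258020)
  predictor → (1.053545, -0.926137)
  k2 = (1.909131, -0.077695)
  → (1.089049, -0.954672)
0.170000: (1.089049, -0.954672)
  k1 = (2.010449, -0.126864)
  predictor → (1.430825, -0.976239)
  k2 = (2.678110, -0.590174)
  → (1.487576, -1.015621)
(x_1(0.34), x_2(0.34)) ≈ (1.4876, -1.0156)

1.4876, -1.0156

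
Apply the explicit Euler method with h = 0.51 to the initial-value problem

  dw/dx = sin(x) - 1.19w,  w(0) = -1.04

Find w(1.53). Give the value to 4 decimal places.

0.4693

Euler: w_{n+1} = w_n + h·f(x_n, w_n).
x=0.000000, w=-1.040000: f=1.237600 → w ← -1.040000 + 0.51·1.237600 = -0.408824
x=0.510000, w=-0.408824: f=0.974678 → w ← -0.408824 + 0.51·0.974678 = 0.088262
x=1.020000, w=0.088262: f=0.747077 → w ← 0.088262 + 0.51·0.747077 = 0.469271
w(1.53) ≈ 0.4693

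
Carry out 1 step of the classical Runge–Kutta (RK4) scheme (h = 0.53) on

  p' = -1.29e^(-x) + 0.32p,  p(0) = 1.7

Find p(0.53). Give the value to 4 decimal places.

1.4315

RK4: k1 = f(x_n, p_n); k2 = f(x_n + h/2, p_n + (h/2)·k1); k3 = f(x_n + h/2, p_n + (h/2)·k2); k4 = f(x_n + h, p_n + h·k3); p_{n+1} = p_n + (h/6)·(k1 + 2k2 + 2k3 + k4).
x=0.000000, p=1.700000:
  k1 = f(0.000000, 1.700000) = -0.746000
  k2 = f(0.265000, 1.502310) = -0.508956
  k3 = f(0.265000, 1.565127) = -0.488855
  k4 = f(0.530000, 1.440907) = -0.298210
  p ← 1.700000 + (0.53/6)·(k1 + 2k2 + 2k3 + k4) = 1.431481
p(0.53) ≈ 1.4315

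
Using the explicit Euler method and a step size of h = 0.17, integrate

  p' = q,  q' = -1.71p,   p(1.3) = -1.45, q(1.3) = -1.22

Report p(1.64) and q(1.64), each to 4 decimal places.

Euler on (p,q): p_{n+1} = p_n + h·p', q_{n+1} = q_n + h·q'.
1.300000: (-1.450000, -1.220000); f=(-1.220000, 2.479500) → (-1.657400, -0.798485)
1.470000: (-1.657400, -0.798485); f=(-0.798485, 2.834154) → (-1.793142, -0.316679)
(p(1.64), q(1.64)) ≈ (-1.7931, -0.3167)

-1.7931, -0.3167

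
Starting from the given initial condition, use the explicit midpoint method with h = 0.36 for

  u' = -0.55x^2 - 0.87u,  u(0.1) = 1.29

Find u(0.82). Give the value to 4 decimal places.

0.6128

Midpoint: k1 = f(x_n, u_n); k2 = f(x_n + h/2, u_n + (h/2)·k1); u_{n+1} = u_n + h·k2.
x=0.100000, u=1.290000:
  k1 = f(0.100000, 1.290000) = -1.127800
  k2 = f(0.280000, 1.086996) = -0.988807
  u ← 1.290000 + 0.36·(-0.988807) = 0.934030
x=0.460000, u=0.934030:
  k1 = f(0.460000, 0.934030) = -0.928986
  k2 = f(0.640000, 0.766812) = -0.892407
  u ← 0.934030 + 0.36·(-0.892407) = 0.612763
u(0.82) ≈ 0.6128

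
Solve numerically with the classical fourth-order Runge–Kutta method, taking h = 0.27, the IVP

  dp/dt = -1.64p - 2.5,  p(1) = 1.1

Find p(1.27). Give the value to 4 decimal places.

RK4: k1 = f(t_n, p_n); k2 = f(t_n + h/2, p_n + (h/2)·k1); k3 = f(t_n + h/2, p_n + (h/2)·k2); k4 = f(t_n + h, p_n + h·k3); p_{n+1} = p_n + (h/6)·(k1 + 2k2 + 2k3 + k4).
t=1.000000, p=1.100000:
  k1 = f(1.000000, 1.100000) = -4.304000
  k2 = f(1.135000, 0.518960) = -3.351094
  k3 = f(1.135000, 0.647602) = -3.562068
  k4 = f(1.270000, 0.138242) = -2.726716
  p ← 1.100000 + (0.27/6)·(k1 + 2k2 + 2k3 + k4) = 0.161433
p(1.27) ≈ 0.1614

0.1614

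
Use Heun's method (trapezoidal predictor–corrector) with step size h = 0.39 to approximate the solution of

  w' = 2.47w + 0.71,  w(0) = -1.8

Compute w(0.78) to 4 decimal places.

-9.1989

Heun: k1 = f(x_n, w_n); k2 = f(x_n + h, w_n + h·k1); w_{n+1} = w_n + (h/2)·(k1 + k2).
x=0.000000, w=-1.800000:
  k1 = f(0.000000, -1.800000) = -3.736000
  k2 = f(0.390000, -3.257040) = -7.334889
  w ← -1.800000 + (0.39/2)·(-3.736000 + (-7.334889)) = -3.958823
x=0.390000, w=-3.958823:
  k1 = f(0.390000, -3.958823) = -9.068294
  k2 = f(0.780000, -7.495458) = -17.803781
  w ← -3.958823 + (0.39/2)·(-9.068294 + (-17.803781)) = -9.198878
w(0.78) ≈ -9.1989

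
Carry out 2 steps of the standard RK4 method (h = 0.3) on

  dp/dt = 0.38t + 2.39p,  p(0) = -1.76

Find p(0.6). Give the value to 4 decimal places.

-7.2544

RK4: k1 = f(t_n, p_n); k2 = f(t_n + h/2, p_n + (h/2)·k1); k3 = f(t_n + h/2, p_n + (h/2)·k2); k4 = f(t_n + h, p_n + h·k3); p_{n+1} = p_n + (h/6)·(k1 + 2k2 + 2k3 + k4).
t=0.000000, p=-1.760000:
  k1 = f(0.000000, -1.760000) = -4.206400
  k2 = f(0.150000, -2.390960) = -5.657394
  k3 = f(0.150000, -2.608609) = -6.177576
  k4 = f(0.300000, -3.613273) = -8.521722
  p ← -1.760000 + (0.3/6)·(k1 + 2k2 + 2k3 + k4) = -3.579903
t=0.300000, p=-3.579903:
  k1 = f(0.300000, -3.579903) = -8.441968
  k2 = f(0.450000, -4.846198) = -11.411414
  k3 = f(0.450000, -5.291615) = -12.475960
  k4 = f(0.600000, -7.322691) = -17.273232
  p ← -3.579903 + (0.3/6)·(k1 + 2k2 + 2k3 + k4) = -7.254401
p(0.6) ≈ -7.2544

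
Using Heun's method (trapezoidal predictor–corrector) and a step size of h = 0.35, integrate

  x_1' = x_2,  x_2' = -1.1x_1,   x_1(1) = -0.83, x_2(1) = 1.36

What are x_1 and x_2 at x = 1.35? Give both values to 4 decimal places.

-0.2981, 1.5879

Heun on (x_1,x_2): k1 = f(x_n, state_n); k2 = f(x_n + h, state_n + h·k1); state_{n+1} = state_n + (h/2)·(k1 + k2).
1.000000: (-0.830000, 1.360000)
  k1 = (1.360000, 0.913000)
  predictor → (-0.354000, 1.679550)
  k2 = (1.679550, 0.389400)
  → (-0.298079, 1.587920)
(x_1(1.35), x_2(1.35)) ≈ (-0.2981, 1.5879)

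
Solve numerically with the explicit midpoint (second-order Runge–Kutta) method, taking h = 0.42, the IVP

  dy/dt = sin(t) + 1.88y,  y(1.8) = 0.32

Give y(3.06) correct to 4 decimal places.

Midpoint: k1 = f(t_n, y_n); k2 = f(t_n + h/2, y_n + (h/2)·k1); y_{n+1} = y_n + h·k2.
t=1.800000, y=0.320000:
  k1 = f(1.800000, 0.320000) = 1.575448
  k2 = f(2.010000, 0.650844) = 2.128677
  y ← 0.320000 + 0.42·2.128677 = 1.214044
t=2.220000, y=1.214044:
  k1 = f(2.220000, 1.214044) = 3.078969
  k2 = f(2.430000, 1.860628) = 4.151021
  y ← 1.214044 + 0.42·4.151021 = 2.957473
t=2.640000, y=2.957473:
  k1 = f(2.640000, 2.957473) = 6.040873
  k2 = f(2.850000, 4.226057) = 8.232465
  y ← 2.957473 + 0.42·8.232465 = 6.415109
y(3.06) ≈ 6.4151

6.4151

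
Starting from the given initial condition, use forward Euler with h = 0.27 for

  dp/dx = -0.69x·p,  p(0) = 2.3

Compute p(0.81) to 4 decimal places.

Euler: p_{n+1} = p_n + h·f(x_n, p_n).
x=0.000000, p=2.300000: f=0.000000 → p ← 2.300000 + 0.27·0.000000 = 2.300000
x=0.270000, p=2.300000: f=-0.428490 → p ← 2.300000 + 0.27·(-0.428490) = 2.184308
x=0.540000, p=2.184308: f=-0.813873 → p ← 2.184308 + 0.27·(-0.813873) = 1.964562
p(0.81) ≈ 1.9646

1.9646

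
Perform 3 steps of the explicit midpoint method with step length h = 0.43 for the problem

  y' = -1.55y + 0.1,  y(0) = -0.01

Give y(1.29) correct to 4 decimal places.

0.0517

Midpoint: k1 = f(s_n, y_n); k2 = f(s_n + h/2, y_n + (h/2)·k1); y_{n+1} = y_n + h·k2.
s=0.000000, y=-0.010000:
  k1 = f(0.000000, -0.010000) = 0.115500
  k2 = f(0.215000, 0.014833) = 0.077010
  y ← -0.010000 + 0.43·0.077010 = 0.023114
s=0.430000, y=0.023114:
  k1 = f(0.430000, 0.023114) = 0.064173
  k2 = f(0.645000, 0.036911) = 0.042787
  y ← 0.023114 + 0.43·0.042787 = 0.041513
s=0.860000, y=0.041513:
  k1 = f(0.860000, 0.041513) = 0.035655
  k2 = f(1.075000, 0.049179) = 0.023773
  y ← 0.041513 + 0.43·0.023773 = 0.051735
y(1.29) ≈ 0.0517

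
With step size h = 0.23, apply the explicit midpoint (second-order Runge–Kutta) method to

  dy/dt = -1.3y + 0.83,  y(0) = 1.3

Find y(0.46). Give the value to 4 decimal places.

1.0063

Midpoint: k1 = f(t_n, y_n); k2 = f(t_n + h/2, y_n + (h/2)·k1); y_{n+1} = y_n + h·k2.
t=0.000000, y=1.300000:
  k1 = f(0.000000, 1.300000) = -0.860000
  k2 = f(0.115000, 1.201100) = -0.731430
  y ← 1.300000 + 0.23·(-0.731430) = 1.131771
t=0.230000, y=1.131771:
  k1 = f(0.230000, 1.131771) = -0.641302
  k2 = f(0.345000, 1.058021) = -0.545428
  y ← 1.131771 + 0.23·(-0.545428) = 1.006323
y(0.46) ≈ 1.0063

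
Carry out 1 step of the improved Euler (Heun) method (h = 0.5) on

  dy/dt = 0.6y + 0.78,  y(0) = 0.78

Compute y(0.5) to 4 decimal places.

1.4976

Heun: k1 = f(t_n, y_n); k2 = f(t_n + h, y_n + h·k1); y_{n+1} = y_n + (h/2)·(k1 + k2).
t=0.000000, y=0.780000:
  k1 = f(0.000000, 0.780000) = 1.248000
  k2 = f(0.500000, 1.404000) = 1.622400
  y ← 0.780000 + (0.5/2)·(1.248000 + 1.622400) = 1.497600
y(0.5) ≈ 1.4976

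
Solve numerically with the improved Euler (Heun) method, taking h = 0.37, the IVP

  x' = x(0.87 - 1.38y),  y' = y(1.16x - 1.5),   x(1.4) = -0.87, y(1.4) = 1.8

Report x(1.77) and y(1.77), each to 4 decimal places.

-0.6551, 0.9190

Heun on (x,y): k1 = f(t_n, state_n); k2 = f(t_n + h, state_n + h·k1); state_{n+1} = state_n + (h/2)·(k1 + k2).
1.400000: (-0.870000, 1.800000)
  k1 = (1.404180, -4.516560)
  predictor → (-0.350453, 0.128873)
  k2 = (-0.242568, -0.245699)
  → (-0.655102, 0.918982)
(x(1.77), y(1.77)) ≈ (-0.6551, 0.9190)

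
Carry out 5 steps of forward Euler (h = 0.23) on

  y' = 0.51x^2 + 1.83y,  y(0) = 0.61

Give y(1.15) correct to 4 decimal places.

3.7796

Euler: y_{n+1} = y_n + h·f(x_n, y_n).
x=0.000000, y=0.610000: f=1.116300 → y ← 0.610000 + 0.23·1.116300 = 0.866749
x=0.230000, y=0.866749: f=1.613130 → y ← 0.866749 + 0.23·1.613130 = 1.237769
x=0.460000, y=1.237769: f=2.373033 → y ← 1.237769 + 0.23·2.373033 = 1.783566
x=0.690000, y=1.783566: f=3.506738 → y ← 1.783566 + 0.23·3.506738 = 2.590116
x=0.920000, y=2.590116: f=5.171576 → y ← 2.590116 + 0.23·5.171576 = 3.779579
y(1.15) ≈ 3.7796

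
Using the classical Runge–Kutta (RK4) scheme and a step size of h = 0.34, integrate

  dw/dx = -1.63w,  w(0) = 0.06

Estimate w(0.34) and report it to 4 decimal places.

RK4: k1 = f(x_n, w_n); k2 = f(x_n + h/2, w_n + (h/2)·k1); k3 = f(x_n + h/2, w_n + (h/2)·k2); k4 = f(x_n + h, w_n + h·k3); w_{n+1} = w_n + (h/6)·(k1 + 2k2 + 2k3 + k4).
x=0.000000, w=0.060000:
  k1 = f(0.000000, 0.060000) = -0.097800
  k2 = f(0.170000, 0.043374) = -0.070700
  k3 = f(0.170000, 0.047981) = -0.078209
  k4 = f(0.340000, 0.033409) = -0.054456
  w ← 0.060000 + (0.34/6)·(k1 + 2k2 + 2k3 + k4) = 0.034496
w(0.34) ≈ 0.0345

0.0345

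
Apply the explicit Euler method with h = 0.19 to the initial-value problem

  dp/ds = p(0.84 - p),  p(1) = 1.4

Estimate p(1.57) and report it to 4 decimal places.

Euler: p_{n+1} = p_n + h·f(s_n, p_n).
s=1.000000, p=1.400000: f=-0.784000 → p ← 1.400000 + 0.19·(-0.784000) = 1.251040
s=1.190000, p=1.251040: f=-0.514227 → p ← 1.251040 + 0.19·(-0.514227) = 1.153337
s=1.380000, p=1.153337: f=-0.361383 → p ← 1.153337 + 0.19·(-0.361383) = 1.084674
p(1.57) ≈ 1.0847

1.0847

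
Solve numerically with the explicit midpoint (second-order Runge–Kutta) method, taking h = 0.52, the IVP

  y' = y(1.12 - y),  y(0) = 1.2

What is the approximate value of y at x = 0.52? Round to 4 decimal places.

1.1664

Midpoint: k1 = f(x_n, y_n); k2 = f(x_n + h/2, y_n + (h/2)·k1); y_{n+1} = y_n + h·k2.
x=0.000000, y=1.200000:
  k1 = f(0.000000, 1.200000) = -0.096000
  k2 = f(0.260000, 1.175040) = -0.064674
  y ← 1.200000 + 0.52·(-0.064674) = 1.166369
y(0.52) ≈ 1.1664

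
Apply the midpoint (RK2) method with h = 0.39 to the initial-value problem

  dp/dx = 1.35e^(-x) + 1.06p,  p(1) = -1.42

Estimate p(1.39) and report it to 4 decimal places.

Midpoint: k1 = f(x_n, p_n); k2 = f(x_n + h/2, p_n + (h/2)·k1); p_{n+1} = p_n + h·k2.
x=1.000000, p=-1.420000:
  k1 = f(1.000000, -1.420000) = -1.008563
  k2 = f(1.195000, -1.616670) = -1.305020
  p ← -1.420000 + 0.39·(-1.305020) = -1.928958
p(1.39) ≈ -1.9290

-1.9290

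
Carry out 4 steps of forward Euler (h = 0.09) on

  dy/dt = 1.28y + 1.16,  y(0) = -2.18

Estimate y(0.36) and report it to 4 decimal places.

-2.8764

Euler: y_{n+1} = y_n + h·f(t_n, y_n).
t=0.000000, y=-2.180000: f=-1.630400 → y ← -2.180000 + 0.09·(-1.630400) = -2.326736
t=0.090000, y=-2.326736: f=-1.818222 → y ← -2.326736 + 0.09·(-1.818222) = -2.490376
t=0.180000, y=-2.490376: f=-2.027681 → y ← -2.490376 + 0.09·(-2.027681) = -2.672867
t=0.270000, y=-2.672867: f=-2.261270 → y ← -2.672867 + 0.09·(-2.261270) = -2.876382
y(0.36) ≈ -2.8764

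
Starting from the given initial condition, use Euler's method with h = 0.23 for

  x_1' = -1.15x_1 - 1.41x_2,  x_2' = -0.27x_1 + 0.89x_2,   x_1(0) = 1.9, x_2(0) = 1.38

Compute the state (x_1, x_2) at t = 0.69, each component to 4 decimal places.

Euler on (x_1,x_2): x_1_{n+1} = x_1_n + h·x_1', x_2_{n+1} = x_2_n + h·x_2'.
0.000000: (1.900000, 1.380000); f=(-4.130800, 0.715200) → (0.949916, 1.544496)
0.230000: (0.949916, 1.544496); f=(-3.270143, 1.118124) → (0.197783, 1.801665)
0.460000: (0.197783, 1.801665); f=(-2.767798, 1.550080) → (-0.438810, 2.158183)
(x_1(0.69), x_2(0.69)) ≈ (-0.4388, 2.1582)

-0.4388, 2.1582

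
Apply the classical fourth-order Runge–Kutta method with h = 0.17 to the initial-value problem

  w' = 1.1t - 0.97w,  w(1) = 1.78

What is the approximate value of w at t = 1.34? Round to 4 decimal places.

RK4: k1 = f(t_n, w_n); k2 = f(t_n + h/2, w_n + (h/2)·k1); k3 = f(t_n + h/2, w_n + (h/2)·k2); k4 = f(t_n + h, w_n + h·k3); w_{n+1} = w_n + (h/6)·(k1 + 2k2 + 2k3 + k4).
t=1.000000, w=1.780000:
  k1 = f(1.000000, 1.780000) = -0.626600
  k2 = f(1.085000, 1.726739) = -0.481437
  k3 = f(1.085000, 1.739078) = -0.493406
  k4 = f(1.170000, 1.696121) = -0.358237
  w ← 1.780000 + (0.17/6)·(k1 + 2k2 + 2k3 + k4) = 1.696855
t=1.170000, w=1.696855:
  k1 = f(1.170000, 1.696855) = -0.358950
  k2 = f(1.255000, 1.666344) = -0.235854
  k3 = f(1.255000, 1.676808) = -0.246003
  k4 = f(1.340000, 1.655035) = -0.131384
  w ← 1.696855 + (0.17/6)·(k1 + 2k2 + 2k3 + k4) = 1.655657
w(1.34) ≈ 1.6557

1.6557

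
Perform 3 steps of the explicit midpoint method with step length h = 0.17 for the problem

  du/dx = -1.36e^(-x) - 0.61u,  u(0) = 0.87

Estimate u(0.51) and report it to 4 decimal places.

Midpoint: k1 = f(x_n, u_n); k2 = f(x_n + h/2, u_n + (h/2)·k1); u_{n+1} = u_n + h·k2.
x=0.000000, u=0.870000:
  k1 = f(0.000000, 0.870000) = -1.890700
  k2 = f(0.085000, 0.709291) = -1.681844
  u ← 0.870000 + 0.17·(-1.681844) = 0.584087
x=0.170000, u=0.584087:
  k1 = f(0.170000, 0.584087) = -1.503677
  k2 = f(0.255000, 0.456274) = -1.332214
  u ← 0.584087 + 0.17·(-1.332214) = 0.357610
x=0.340000, u=0.357610:
  k1 = f(0.340000, 0.357610) = -1.186150
  k2 = f(0.425000, 0.256787) = -1.045767
  u ← 0.357610 + 0.17·(-1.045767) = 0.179830
u(0.51) ≈ 0.1798

0.1798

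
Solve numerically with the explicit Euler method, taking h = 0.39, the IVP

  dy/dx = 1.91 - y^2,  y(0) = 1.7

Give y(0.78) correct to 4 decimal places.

1.3854

Euler: y_{n+1} = y_n + h·f(x_n, y_n).
x=0.000000, y=1.700000: f=-0.980000 → y ← 1.700000 + 0.39·(-0.980000) = 1.317800
x=0.390000, y=1.317800: f=0.173403 → y ← 1.317800 + 0.39·0.173403 = 1.385427
y(0.78) ≈ 1.3854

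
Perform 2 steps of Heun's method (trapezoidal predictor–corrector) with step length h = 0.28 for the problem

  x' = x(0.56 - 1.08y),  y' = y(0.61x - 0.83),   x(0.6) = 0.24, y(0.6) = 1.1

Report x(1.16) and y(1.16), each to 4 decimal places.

Heun on (x,y): k1 = f(t_n, state_n); k2 = f(t_n + h, state_n + h·k1); state_{n+1} = state_n + (h/2)·(k1 + k2).
0.600000: (0.240000, 1.100000)
  k1 = (-0.150720, -0.751960)
  predictor → (0.197798, 0.889451)
  k2 = (-0.079239, -0.630926)
  → (0.207806, 0.906396)
0.880000: (0.207806, 0.906396)
  k1 = (-0.087051, -0.637413)
  predictor → (0.183431, 0.727920)
  k2 = (-0.041484, -0.522725)
  → (0.189811, 0.743977)
(x(1.16), y(1.16)) ≈ (0.1898, 0.7440)

0.1898, 0.7440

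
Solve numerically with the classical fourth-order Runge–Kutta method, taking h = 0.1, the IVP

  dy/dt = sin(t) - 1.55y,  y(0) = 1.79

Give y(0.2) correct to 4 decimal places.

RK4: k1 = f(t_n, y_n); k2 = f(t_n + h/2, y_n + (h/2)·k1); k3 = f(t_n + h/2, y_n + (h/2)·k2); k4 = f(t_n + h, y_n + h·k3); y_{n+1} = y_n + (h/6)·(k1 + 2k2 + 2k3 + k4).
t=0.000000, y=1.790000:
  k1 = f(0.000000, 1.790000) = -2.774500
  k2 = f(0.050000, 1.651275) = -2.509497
  k3 = f(0.050000, 1.664525) = -2.530035
  k4 = f(0.100000, 1.536997) = -2.282511
  y ← 1.790000 + (0.1/6)·(k1 + 2k2 + 2k3 + k4) = 1.537732
t=0.100000, y=1.537732:
  k1 = f(0.100000, 1.537732) = -2.283651
  k2 = f(0.150000, 1.423550) = -2.057064
  k3 = f(0.150000, 1.434879) = -2.074624
  k4 = f(0.200000, 1.330270) = -1.863249
  y ← 1.537732 + (0.1/6)·(k1 + 2k2 + 2k3 + k4) = 1.330894
y(0.2) ≈ 1.3309

1.3309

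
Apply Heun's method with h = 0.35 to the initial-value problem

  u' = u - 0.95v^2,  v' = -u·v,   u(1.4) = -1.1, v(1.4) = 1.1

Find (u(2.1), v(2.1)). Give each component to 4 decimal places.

Heun on (u,v): k1 = f(t_n, state_n); k2 = f(t_n + h, state_n + h·k1); state_{n+1} = state_n + (h/2)·(k1 + k2).
1.400000: (-1.100000, 1.100000)
  k1 = (-2.249500, 1.210000)
  predictor → (-1.887325, 1.523500)
  k2 = (-4.092325, 2.875340)
  → (-2.209819, 1.814934)
1.750000: (-2.209819, 1.814934)
  k1 = (-5.339107, 4.010677)
  predictor → (-4.078507, 3.218671)
  k2 = (-13.920360, 13.127373)
  → (-5.580226, 4.814093)
(u(2.1), v(2.1)) ≈ (-5.5802, 4.8141)

-5.5802, 4.8141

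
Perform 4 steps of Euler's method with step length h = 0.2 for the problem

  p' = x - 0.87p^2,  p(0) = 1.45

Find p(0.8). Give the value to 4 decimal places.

Euler: p_{n+1} = p_n + h·f(x_n, p_n).
x=0.000000, p=1.450000: f=-1.829175 → p ← 1.450000 + 0.2·(-1.829175) = 1.084165
x=0.200000, p=1.084165: f=-0.822610 → p ← 1.084165 + 0.2·(-0.822610) = 0.919643
x=0.400000, p=0.919643: f=-0.335797 → p ← 0.919643 + 0.2·(-0.335797) = 0.852484
x=0.600000, p=0.852484: f=-0.032254 → p ← 0.852484 + 0.2·(-0.032254) = 0.846033
p(0.8) ≈ 0.8460

0.8460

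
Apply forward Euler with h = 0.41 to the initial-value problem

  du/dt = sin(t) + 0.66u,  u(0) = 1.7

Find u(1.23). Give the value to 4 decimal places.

Euler: u_{n+1} = u_n + h·f(t_n, u_n).
t=0.000000, u=1.700000: f=1.122000 → u ← 1.700000 + 0.41·1.122000 = 2.160020
t=0.410000, u=2.160020: f=1.824223 → u ← 2.160020 + 0.41·1.824223 = 2.907951
t=0.820000, u=2.907951: f=2.650394 → u ← 2.907951 + 0.41·2.650394 = 3.994613
u(1.23) ≈ 3.9946

3.9946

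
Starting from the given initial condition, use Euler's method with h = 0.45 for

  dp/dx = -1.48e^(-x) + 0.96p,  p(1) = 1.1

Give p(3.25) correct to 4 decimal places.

Euler: p_{n+1} = p_n + h·f(x_n, p_n).
x=1.000000, p=1.100000: f=0.511538 → p ← 1.100000 + 0.45·0.511538 = 1.330192
x=1.450000, p=1.330192: f=0.929821 → p ← 1.330192 + 0.45·0.929821 = 1.748612
x=1.900000, p=1.748612: f=1.457306 → p ← 1.748612 + 0.45·1.457306 = 2.404399
x=2.350000, p=2.404399: f=2.167077 → p ← 2.404399 + 0.45·2.167077 = 3.379584
x=2.800000, p=3.379584: f=3.154401 → p ← 3.379584 + 0.45·3.154401 = 4.799064
p(3.25) ≈ 4.7991

4.7991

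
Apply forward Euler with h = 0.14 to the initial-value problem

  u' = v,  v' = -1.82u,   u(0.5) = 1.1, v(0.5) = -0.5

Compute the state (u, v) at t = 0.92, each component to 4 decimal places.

Euler on (u,v): u_{n+1} = u_n + h·u', v_{n+1} = v_n + h·v'.
0.500000: (1.100000, -0.500000); f=(-0.500000, -2.002000) → (1.030000, -0.780280)
0.640000: (1.030000, -0.780280); f=(-0.780280, -1.874600) → (0.920761, -1.042724)
0.780000: (0.920761, -1.042724); f=(-1.042724, -1.675785) → (0.774779, -1.277334)
(u(0.92), v(0.92)) ≈ (0.7748, -1.2773)

0.7748, -1.2773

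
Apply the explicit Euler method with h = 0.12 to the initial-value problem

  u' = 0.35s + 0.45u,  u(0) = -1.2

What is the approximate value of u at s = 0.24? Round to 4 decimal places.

Euler: u_{n+1} = u_n + h·f(s_n, u_n).
s=0.000000, u=-1.200000: f=-0.540000 → u ← -1.200000 + 0.12·(-0.540000) = -1.264800
s=0.120000, u=-1.264800: f=-0.527160 → u ← -1.264800 + 0.12·(-0.527160) = -1.328059
u(0.24) ≈ -1.3281

-1.3281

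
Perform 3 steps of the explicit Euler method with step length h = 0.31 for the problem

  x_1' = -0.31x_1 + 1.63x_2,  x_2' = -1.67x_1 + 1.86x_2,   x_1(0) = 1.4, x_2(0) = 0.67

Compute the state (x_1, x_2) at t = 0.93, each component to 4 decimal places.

1.3065, -1.3224

Euler on (x_1,x_2): x_1_{n+1} = x_1_n + h·x_1', x_2_{n+1} = x_2_n + h·x_2'.
0.000000: (1.400000, 0.670000); f=(0.658100, -1.091800) → (1.604011, 0.331542)
0.310000: (1.604011, 0.331542); f=(0.043170, -2.062030) → (1.617394, -0.307687)
0.620000: (1.617394, -0.307687); f=(-1.002922, -3.273346) → (1.306488, -1.322425)
(x_1(0.93), x_2(0.93)) ≈ (1.3065, -1.3224)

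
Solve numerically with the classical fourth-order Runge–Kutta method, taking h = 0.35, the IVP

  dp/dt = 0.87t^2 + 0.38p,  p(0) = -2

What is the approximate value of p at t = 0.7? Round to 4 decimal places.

-2.5030

RK4: k1 = f(t_n, p_n); k2 = f(t_n + h/2, p_n + (h/2)·k1); k3 = f(t_n + h/2, p_n + (h/2)·k2); k4 = f(t_n + h, p_n + h·k3); p_{n+1} = p_n + (h/6)·(k1 + 2k2 + 2k3 + k4).
t=0.000000, p=-2.000000:
  k1 = f(0.000000, -2.000000) = -0.760000
  k2 = f(0.175000, -2.133000) = -0.783896
  k3 = f(0.175000, -2.137182) = -0.785485
  k4 = f(0.350000, -2.274920) = -0.757895
  p ← -2.000000 + (0.35/6)·(k1 + 2k2 + 2k3 + k4) = -2.271638
t=0.350000, p=-2.271638:
  k1 = f(0.350000, -2.271638) = -0.756648
  k2 = f(0.525000, -2.404052) = -0.673746
  k3 = f(0.525000, -2.389544) = -0.668233
  k4 = f(0.700000, -2.505520) = -0.525798
  p ← -2.271638 + (0.35/6)·(k1 + 2k2 + 2k3 + k4) = -2.503012
p(0.7) ≈ -2.5030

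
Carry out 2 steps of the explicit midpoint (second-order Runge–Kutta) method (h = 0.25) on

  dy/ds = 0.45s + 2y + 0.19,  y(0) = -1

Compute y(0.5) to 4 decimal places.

Midpoint: k1 = f(s_n, y_n); k2 = f(s_n + h/2, y_n + (h/2)·k1); y_{n+1} = y_n + h·k2.
s=0.000000, y=-1.000000:
  k1 = f(0.000000, -1.000000) = -1.810000
  k2 = f(0.125000, -1.226250) = -2.206250
  y ← -1.000000 + 0.25·(-2.206250) = -1.551563
s=0.250000, y=-1.551563:
  k1 = f(0.250000, -1.551563) = -2.800625
  k2 = f(0.375000, -1.901641) = -3.444531
  y ← -1.551563 + 0.25·(-3.444531) = -2.412695
y(0.5) ≈ -2.4127

-2.4127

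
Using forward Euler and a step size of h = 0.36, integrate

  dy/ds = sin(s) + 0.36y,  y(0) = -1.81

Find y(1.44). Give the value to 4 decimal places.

-2.1995

Euler: y_{n+1} = y_n + h·f(s_n, y_n).
s=0.000000, y=-1.810000: f=-0.651600 → y ← -1.810000 + 0.36·(-0.651600) = -2.044576
s=0.360000, y=-2.044576: f=-0.383773 → y ← -2.044576 + 0.36·(-0.383773) = -2.182734
s=0.720000, y=-2.182734: f=-0.126400 → y ← -2.182734 + 0.36·(-0.126400) = -2.228238
s=1.080000, y=-2.228238: f=0.079792 → y ← -2.228238 + 0.36·0.079792 = -2.199513
y(1.44) ≈ -2.1995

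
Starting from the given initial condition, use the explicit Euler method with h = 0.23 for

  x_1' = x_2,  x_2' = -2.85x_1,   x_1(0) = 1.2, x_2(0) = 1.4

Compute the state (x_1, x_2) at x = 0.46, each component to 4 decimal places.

Euler on (x_1,x_2): x_1_{n+1} = x_1_n + h·x_1', x_2_{n+1} = x_2_n + h·x_2'.
0.000000: (1.200000, 1.400000); f=(1.400000, -3.420000) → (1.522000, 0.613400)
0.230000: (1.522000, 0.613400); f=(0.613400, -4.337700) → (1.663082, -0.384271)
(x_1(0.46), x_2(0.46)) ≈ (1.6631, -0.3843)

1.6631, -0.3843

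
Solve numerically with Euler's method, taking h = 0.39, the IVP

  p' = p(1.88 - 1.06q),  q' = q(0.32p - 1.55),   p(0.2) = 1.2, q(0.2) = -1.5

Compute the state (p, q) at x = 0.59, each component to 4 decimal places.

2.8240, -0.8179

Euler on (p,q): p_{n+1} = p_n + h·p', q_{n+1} = q_n + h·q'.
0.200000: (1.200000, -1.500000); f=(4.164000, 1.749000) → (2.823960, -0.817890)
(p(0.59), q(0.59)) ≈ (2.8240, -0.8179)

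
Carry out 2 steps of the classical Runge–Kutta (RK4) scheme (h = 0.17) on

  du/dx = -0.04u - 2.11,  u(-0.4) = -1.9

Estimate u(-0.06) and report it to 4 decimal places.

RK4: k1 = f(x_n, u_n); k2 = f(x_n + h/2, u_n + (h/2)·k1); k3 = f(x_n + h/2, u_n + (h/2)·k2); k4 = f(x_n + h, u_n + h·k3); u_{n+1} = u_n + (h/6)·(k1 + 2k2 + 2k3 + k4).
x=-0.400000, u=-1.900000:
  k1 = f(-0.400000, -1.900000) = -2.034000
  k2 = f(-0.315000, -2.072890) = -2.027084
  k3 = f(-0.315000, -2.072302) = -2.027108
  k4 = f(-0.230000, -2.244608) = -2.020216
  u ← -1.900000 + (0.17/6)·(k1 + 2k2 + 2k3 + k4) = -2.244607
x=-0.230000, u=-2.244607:
  k1 = f(-0.230000, -2.244607) = -2.020216
  k2 = f(-0.145000, -2.416325) = -2.013347
  k3 = f(-0.145000, -2.415742) = -2.013370
  k4 = f(-0.060000, -2.586880) = -2.006525
  u ← -2.244607 + (0.17/6)·(k1 + 2k2 + 2k3 + k4) = -2.586879
u(-0.06) ≈ -2.5869

-2.5869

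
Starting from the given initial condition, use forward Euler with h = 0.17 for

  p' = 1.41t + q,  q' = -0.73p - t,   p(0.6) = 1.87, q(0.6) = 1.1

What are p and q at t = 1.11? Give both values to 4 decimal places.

Euler on (p,q): p_{n+1} = p_n + h·p', q_{n+1} = q_n + h·q'.
0.600000: (1.870000, 1.100000); f=(1.946000, -1.965100) → (2.200820, 0.765933)
0.770000: (2.200820, 0.765933); f=(1.851633, -2.376599) → (2.515598, 0.361911)
0.940000: (2.515598, 0.361911); f=(1.687311, -2.776386) → (2.802441, -0.110074)
(p(1.11), q(1.11)) ≈ (2.8024, -0.1101)

2.8024, -0.1101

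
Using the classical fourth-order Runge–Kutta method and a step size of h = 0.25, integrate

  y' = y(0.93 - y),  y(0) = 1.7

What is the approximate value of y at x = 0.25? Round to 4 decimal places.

1.4509

RK4: k1 = f(x_n, y_n); k2 = f(x_n + h/2, y_n + (h/2)·k1); k3 = f(x_n + h/2, y_n + (h/2)·k2); k4 = f(x_n + h, y_n + h·k3); y_{n+1} = y_n + (h/6)·(k1 + 2k2 + 2k3 + k4).
x=0.000000, y=1.700000:
  k1 = f(0.000000, 1.700000) = -1.309000
  k2 = f(0.125000, 1.536375) = -0.931619
  k3 = f(0.125000, 1.583548) = -1.034924
  k4 = f(0.250000, 1.441269) = -0.736876
  y ← 1.700000 + (0.25/6)·(k1 + 2k2 + 2k3 + k4) = 1.450877
y(0.25) ≈ 1.4509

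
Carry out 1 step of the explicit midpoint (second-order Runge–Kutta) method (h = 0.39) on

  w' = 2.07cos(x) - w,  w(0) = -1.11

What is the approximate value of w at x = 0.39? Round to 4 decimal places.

Midpoint: k1 = f(x_n, w_n); k2 = f(x_n + h/2, w_n + (h/2)·k1); w_{n+1} = w_n + h·k2.
x=0.000000, w=-1.110000:
  k1 = f(0.000000, -1.110000) = 3.180000
  k2 = f(0.195000, -0.489900) = 2.520669
  w ← -1.110000 + 0.39·2.520669 = -0.126939
w(0.39) ≈ -0.1269

-0.1269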